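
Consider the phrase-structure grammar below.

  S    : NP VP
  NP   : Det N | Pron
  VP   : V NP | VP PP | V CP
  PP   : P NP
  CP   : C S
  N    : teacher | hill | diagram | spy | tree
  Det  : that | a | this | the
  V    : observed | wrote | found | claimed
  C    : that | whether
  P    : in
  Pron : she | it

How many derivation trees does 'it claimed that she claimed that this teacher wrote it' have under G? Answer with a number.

[S [NP [Pron it]] [VP [V claimed] [CP [C that] [S [NP [Pron she]] [VP [V claimed] [CP [C that] [S [NP [Det this] [N teacher]] [VP [V wrote] [NP [Pron it]]]]]]]]]]
No rule offers an alternative attachment or grouping for any span, so this is the only derivation.

1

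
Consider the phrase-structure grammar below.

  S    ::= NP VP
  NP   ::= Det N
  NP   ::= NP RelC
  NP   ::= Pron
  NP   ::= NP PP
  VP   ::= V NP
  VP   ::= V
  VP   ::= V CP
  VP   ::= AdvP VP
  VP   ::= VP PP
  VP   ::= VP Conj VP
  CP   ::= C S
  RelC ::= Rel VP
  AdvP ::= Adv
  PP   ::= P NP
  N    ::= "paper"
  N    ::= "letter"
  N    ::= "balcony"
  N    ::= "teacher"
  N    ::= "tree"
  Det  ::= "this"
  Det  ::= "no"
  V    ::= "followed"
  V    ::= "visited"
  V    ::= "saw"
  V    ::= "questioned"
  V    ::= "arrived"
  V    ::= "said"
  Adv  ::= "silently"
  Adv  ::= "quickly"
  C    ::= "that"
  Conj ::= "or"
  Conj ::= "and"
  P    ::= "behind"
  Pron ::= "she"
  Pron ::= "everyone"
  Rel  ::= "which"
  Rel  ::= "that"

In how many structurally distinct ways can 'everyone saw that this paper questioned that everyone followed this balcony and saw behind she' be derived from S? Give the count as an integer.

Two of the 9 distinct bracketings:
[S [NP [Pron everyone]] [VP [V saw] [CP [C that] [S [NP [Det this] [N paper]] [VP [V questioned] [CP [C that] [S [NP [Pron everyone]] [VP [VP [VP [V followed] [NP [Det this] [N balcony]]] [Conj and] [VP [V saw]]] [PP [P behind] [NP [Pron she]]]]]]]]]]]
[S [NP [Pron everyone]] [VP [V saw] [CP [C that] [S [NP [Det this] [N paper]] [VP [V questioned] [CP [C that] [S [NP [Pron everyone]] [VP [VP [V followed] [NP [Det this] [N balcony]]] [Conj and] [VP [VP [V saw]] [PP [P behind] [NP [Pron she]]]]]]]]]]]]
The trees differ in how a recursive rule is bracketed over the same span.

9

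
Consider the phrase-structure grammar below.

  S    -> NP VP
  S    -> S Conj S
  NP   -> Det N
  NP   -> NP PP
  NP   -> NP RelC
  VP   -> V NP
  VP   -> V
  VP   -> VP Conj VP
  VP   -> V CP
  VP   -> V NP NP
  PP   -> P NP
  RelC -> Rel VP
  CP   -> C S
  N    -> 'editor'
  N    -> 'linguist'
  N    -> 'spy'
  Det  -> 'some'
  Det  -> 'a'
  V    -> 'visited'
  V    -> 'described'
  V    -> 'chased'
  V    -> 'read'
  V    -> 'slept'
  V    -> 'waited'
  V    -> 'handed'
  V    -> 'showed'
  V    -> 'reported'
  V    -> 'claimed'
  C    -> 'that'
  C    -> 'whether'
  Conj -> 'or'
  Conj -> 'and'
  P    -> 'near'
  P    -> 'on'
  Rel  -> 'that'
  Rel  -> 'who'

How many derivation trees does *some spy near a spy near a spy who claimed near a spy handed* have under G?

9

Two of the 9 distinct bracketings:
[S [NP [NP [Det some] [N spy]] [PP [P near] [NP [NP [Det a] [N spy]] [PP [P near] [NP [NP [NP [Det a] [N spy]] [RelC [Rel who] [VP [V claimed]]]] [PP [P near] [NP [Det a] [N spy]]]]]]]] [VP [V handed]]]
[S [NP [NP [Det some] [N spy]] [PP [P near] [NP [NP [NP [Det a] [N spy]] [PP [P near] [NP [NP [Det a] [N spy]] [RelC [Rel who] [VP [V claimed]]]]]] [PP [P near] [NP [Det a] [N spy]]]]]] [VP [V handed]]]
The trees differ in how a recursive rule is bracketed over the same span.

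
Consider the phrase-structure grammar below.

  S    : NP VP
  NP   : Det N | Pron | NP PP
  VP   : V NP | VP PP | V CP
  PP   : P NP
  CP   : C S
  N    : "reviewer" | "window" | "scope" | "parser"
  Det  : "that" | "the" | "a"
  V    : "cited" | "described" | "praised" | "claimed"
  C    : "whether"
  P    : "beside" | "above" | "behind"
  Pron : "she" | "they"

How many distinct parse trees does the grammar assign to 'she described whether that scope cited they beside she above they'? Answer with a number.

Two of the 9 distinct bracketings:
[S [NP [Pron she]] [VP [VP [V described] [CP [C whether] [S [NP [Det that] [N scope]] [VP [V cited] [NP [Pron they]]]]]] [PP [P beside] [NP [NP [Pron she]] [PP [P above] [NP [Pron they]]]]]]]
[S [NP [Pron she]] [VP [VP [VP [V described] [CP [C whether] [S [NP [Det that] [N scope]] [VP [V cited] [NP [Pron they]]]]]] [PP [P beside] [NP [Pron she]]]] [PP [P above] [NP [Pron they]]]]]
The difference turns on whether NP → NP PP is used at the relevant span, versus an alternative expansion of NP.

9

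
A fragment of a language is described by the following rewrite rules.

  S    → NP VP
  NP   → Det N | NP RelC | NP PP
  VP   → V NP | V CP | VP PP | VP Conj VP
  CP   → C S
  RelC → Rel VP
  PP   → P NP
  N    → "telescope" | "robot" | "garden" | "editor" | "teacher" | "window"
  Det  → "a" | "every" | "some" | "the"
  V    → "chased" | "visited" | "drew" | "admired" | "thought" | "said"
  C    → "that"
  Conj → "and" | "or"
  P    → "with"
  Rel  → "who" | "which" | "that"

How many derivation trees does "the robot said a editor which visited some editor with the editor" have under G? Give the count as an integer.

Two of the 4 distinct bracketings:
[S [NP [Det the] [N robot]] [VP [V said] [NP [NP [Det a] [N editor]] [RelC [Rel which] [VP [V visited] [NP [NP [Det some] [N editor]] [PP [P with] [NP [Det the] [N editor]]]]]]]]]
[S [NP [Det the] [N robot]] [VP [V said] [NP [NP [Det a] [N editor]] [RelC [Rel which] [VP [VP [V visited] [NP [Det some] [N editor]]] [PP [P with] [NP [Det the] [N editor]]]]]]]]
The difference turns on whether NP → NP PP is used at the relevant span, versus an alternative expansion of NP.

4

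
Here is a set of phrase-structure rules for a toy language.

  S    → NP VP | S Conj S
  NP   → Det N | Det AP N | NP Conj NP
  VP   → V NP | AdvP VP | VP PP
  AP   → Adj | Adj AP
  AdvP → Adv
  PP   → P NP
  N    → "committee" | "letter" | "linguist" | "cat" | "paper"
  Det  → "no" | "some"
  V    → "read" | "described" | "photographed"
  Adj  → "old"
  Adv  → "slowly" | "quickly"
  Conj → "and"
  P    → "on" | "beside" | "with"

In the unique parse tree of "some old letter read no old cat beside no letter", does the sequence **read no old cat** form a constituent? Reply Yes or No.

[S [NP [Det some] [AP [Adj old]] [N letter]] [VP [VP [V read] [NP [Det no] [AP [Adj old]] [N cat]]] [PP [P beside] [NP [Det no] [N letter]]]]]
The words 'read no old cat' are exhaustively dominated by a single VP node (built by VP → V NP), so they form a constituent.

Yes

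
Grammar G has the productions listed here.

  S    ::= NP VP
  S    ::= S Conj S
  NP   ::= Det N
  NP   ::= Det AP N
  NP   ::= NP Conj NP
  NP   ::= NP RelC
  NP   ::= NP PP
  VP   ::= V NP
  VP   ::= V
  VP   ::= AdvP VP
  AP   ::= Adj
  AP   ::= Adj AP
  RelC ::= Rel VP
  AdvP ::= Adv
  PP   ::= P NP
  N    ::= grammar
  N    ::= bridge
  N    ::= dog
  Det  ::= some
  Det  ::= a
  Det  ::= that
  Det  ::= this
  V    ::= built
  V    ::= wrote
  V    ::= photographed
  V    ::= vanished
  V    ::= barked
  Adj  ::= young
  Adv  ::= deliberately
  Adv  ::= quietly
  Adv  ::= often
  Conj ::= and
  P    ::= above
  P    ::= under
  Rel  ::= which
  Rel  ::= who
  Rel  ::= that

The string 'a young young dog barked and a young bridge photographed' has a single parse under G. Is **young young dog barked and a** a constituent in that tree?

[S [S [NP [Det a] [AP [Adj young] [AP [Adj young]]] [N dog]] [VP [V barked]]] [Conj and] [S [NP [Det a] [AP [Adj young]] [N bridge]] [VP [V photographed]]]]
The smallest constituent containing 'young young dog barked and a' is the S spanning 'a young young dog barked and a young bridge photographed'; no single node in the tree dominates exactly the given words.

No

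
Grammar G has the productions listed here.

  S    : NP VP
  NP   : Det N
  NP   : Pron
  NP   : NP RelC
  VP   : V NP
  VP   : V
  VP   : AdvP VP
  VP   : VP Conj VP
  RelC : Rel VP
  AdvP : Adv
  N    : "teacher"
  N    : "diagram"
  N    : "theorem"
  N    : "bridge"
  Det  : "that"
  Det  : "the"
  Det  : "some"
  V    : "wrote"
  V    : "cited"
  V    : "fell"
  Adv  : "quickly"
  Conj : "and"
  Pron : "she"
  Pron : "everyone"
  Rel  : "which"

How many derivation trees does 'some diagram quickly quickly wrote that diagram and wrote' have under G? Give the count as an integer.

3

Two of the 3 distinct bracketings:
[S [NP [Det some] [N diagram]] [VP [AdvP [Adv quickly]] [VP [AdvP [Adv quickly]] [VP [VP [V wrote] [NP [Det that] [N diagram]]] [Conj and] [VP [V wrote]]]]]]
[S [NP [Det some] [N diagram]] [VP [AdvP [Adv quickly]] [VP [VP [AdvP [Adv quickly]] [VP [V wrote] [NP [Det that] [N diagram]]]] [Conj and] [VP [V wrote]]]]]
The trees differ in how a recursive rule is bracketed over the same span.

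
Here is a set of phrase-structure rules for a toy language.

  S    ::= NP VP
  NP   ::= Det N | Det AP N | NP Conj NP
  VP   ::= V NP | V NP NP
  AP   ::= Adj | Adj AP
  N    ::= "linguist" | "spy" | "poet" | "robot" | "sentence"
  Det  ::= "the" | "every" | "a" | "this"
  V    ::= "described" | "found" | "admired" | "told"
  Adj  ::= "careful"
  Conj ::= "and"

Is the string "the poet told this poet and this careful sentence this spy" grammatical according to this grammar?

[S [NP [Det the] [N poet]] [VP [V told] [NP [NP [Det this] [N poet]] [Conj and] [NP [Det this] [AP [Adj careful]] [N sentence]]] [NP [Det this] [N spy]]]]
The bracketing above is licensed at every node by one of the given productions, with S at the root.

Grammatical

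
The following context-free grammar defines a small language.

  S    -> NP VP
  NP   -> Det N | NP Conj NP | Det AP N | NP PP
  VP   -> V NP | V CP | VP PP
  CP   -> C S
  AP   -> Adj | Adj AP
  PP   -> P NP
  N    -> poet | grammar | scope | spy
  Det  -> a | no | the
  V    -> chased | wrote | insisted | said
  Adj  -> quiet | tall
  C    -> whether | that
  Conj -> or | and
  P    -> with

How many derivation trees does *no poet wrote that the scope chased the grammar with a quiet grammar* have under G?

Two of the 3 distinct bracketings:
[S [NP [Det no] [N poet]] [VP [V wrote] [CP [C that] [S [NP [Det the] [N scope]] [VP [V chased] [NP [NP [Det the] [N grammar]] [PP [P with] [NP [Det a] [AP [Adj quiet]] [N grammar]]]]]]]]]
[S [NP [Det no] [N poet]] [VP [V wrote] [CP [C that] [S [NP [Det the] [N scope]] [VP [VP [V chased] [NP [Det the] [N grammar]]] [PP [P with] [NP [Det a] [AP [Adj quiet]] [N grammar]]]]]]]]
The difference turns on whether NP → NP PP is used at the relevant span, versus an alternative expansion of NP.

3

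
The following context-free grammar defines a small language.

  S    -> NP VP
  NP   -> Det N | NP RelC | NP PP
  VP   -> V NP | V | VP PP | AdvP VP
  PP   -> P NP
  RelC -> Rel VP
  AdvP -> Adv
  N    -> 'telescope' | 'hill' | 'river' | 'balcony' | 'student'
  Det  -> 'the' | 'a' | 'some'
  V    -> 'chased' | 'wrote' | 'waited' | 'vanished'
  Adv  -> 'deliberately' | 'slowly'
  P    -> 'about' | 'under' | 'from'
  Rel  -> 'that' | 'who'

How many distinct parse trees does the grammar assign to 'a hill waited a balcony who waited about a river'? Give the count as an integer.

3

Two of the 3 distinct bracketings:
[S [NP [Det a] [N hill]] [VP [V waited] [NP [NP [Det a] [N balcony]] [RelC [Rel who] [VP [VP [V waited]] [PP [P about] [NP [Det a] [N river]]]]]]]]
[S [NP [Det a] [N hill]] [VP [V waited] [NP [NP [NP [Det a] [N balcony]] [RelC [Rel who] [VP [V waited]]]] [PP [P about] [NP [Det a] [N river]]]]]]
The difference turns on whether NP → NP PP is used at the relevant span, versus an alternative expansion of NP.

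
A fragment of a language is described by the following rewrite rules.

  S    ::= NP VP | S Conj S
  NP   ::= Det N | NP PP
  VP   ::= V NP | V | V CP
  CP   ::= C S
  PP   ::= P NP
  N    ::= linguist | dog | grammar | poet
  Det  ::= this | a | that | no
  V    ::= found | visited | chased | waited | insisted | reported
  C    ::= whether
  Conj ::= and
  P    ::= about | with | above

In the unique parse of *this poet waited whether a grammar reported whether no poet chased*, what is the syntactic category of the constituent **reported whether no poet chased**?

S
  NP
    Det: this
    N: poet
  VP
    V: waited
    CP
      C: whether
      S
        NP
          Det: a
          N: grammar
        VP
          V: reported
          CP
            C: whether
            S
              NP
                Det: no
                N: poet
              VP
                V: chased
The span 'reported whether no poet chased' is the VP node built by VP → V CP.

VP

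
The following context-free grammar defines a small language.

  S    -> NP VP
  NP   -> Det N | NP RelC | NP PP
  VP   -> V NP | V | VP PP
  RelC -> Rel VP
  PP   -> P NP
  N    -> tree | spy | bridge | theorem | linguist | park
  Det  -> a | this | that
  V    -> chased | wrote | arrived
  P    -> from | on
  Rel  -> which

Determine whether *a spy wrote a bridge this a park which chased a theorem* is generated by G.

Ungrammatical

An N word can never sit immediately before a Det word in any string this grammar generates, so the substring 'bridge this' rules out a derivation.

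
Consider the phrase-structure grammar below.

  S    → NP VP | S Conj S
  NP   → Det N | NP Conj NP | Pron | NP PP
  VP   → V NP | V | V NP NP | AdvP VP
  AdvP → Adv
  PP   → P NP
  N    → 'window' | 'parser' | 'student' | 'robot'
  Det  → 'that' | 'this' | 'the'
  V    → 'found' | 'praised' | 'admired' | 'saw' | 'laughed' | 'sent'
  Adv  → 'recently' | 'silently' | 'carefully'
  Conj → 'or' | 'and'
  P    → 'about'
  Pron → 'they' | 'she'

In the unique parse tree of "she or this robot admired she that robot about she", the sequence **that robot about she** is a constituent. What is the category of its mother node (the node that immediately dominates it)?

VP

[S [NP [NP [Pron she]] [Conj or] [NP [Det this] [N robot]]] [VP [V admired] [NP [Pron she]] [NP [NP [Det that] [N robot]] [PP [P about] [NP [Pron she]]]]]]
The span 'that robot about she' is the NP node built by NP → NP PP.
Its mother is the VP built by VP → V NP NP.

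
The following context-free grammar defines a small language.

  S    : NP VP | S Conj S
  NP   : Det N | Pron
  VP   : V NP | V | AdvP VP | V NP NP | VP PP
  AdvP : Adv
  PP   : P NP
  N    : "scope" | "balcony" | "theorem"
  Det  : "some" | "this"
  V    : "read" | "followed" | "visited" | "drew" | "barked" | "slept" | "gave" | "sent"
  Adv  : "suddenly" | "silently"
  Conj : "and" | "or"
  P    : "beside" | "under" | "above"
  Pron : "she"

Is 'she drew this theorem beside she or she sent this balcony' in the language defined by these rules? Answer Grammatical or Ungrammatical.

S
  S
    NP
      Pron: she
    VP
      VP
        V: drew
        NP
          Det: this
          N: theorem
      PP
        P: beside
        NP
          Pron: she
  Conj: or
  S
    NP
      Pron: she
    VP
      V: sent
      NP
        Det: this
        N: balcony
Each bracket corresponds to one application of a listed rule, so the string is derivable from S.

Grammatical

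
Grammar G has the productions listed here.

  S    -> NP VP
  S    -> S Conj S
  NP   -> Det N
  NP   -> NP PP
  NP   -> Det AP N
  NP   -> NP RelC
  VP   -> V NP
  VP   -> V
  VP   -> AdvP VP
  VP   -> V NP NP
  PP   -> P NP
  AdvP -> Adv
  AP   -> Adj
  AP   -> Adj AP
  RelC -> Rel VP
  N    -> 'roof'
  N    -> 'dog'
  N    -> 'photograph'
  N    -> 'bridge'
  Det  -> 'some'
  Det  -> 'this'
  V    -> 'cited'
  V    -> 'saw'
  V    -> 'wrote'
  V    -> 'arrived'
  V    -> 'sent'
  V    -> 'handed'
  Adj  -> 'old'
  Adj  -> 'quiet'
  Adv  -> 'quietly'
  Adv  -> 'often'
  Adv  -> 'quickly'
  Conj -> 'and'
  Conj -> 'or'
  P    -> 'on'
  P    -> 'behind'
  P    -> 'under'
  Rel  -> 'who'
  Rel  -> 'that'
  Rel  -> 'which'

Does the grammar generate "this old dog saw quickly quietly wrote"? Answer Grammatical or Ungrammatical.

Ungrammatical

For S → NP VP, the only prefix that parses as NP is 'this old dog', but the remainder 'saw quickly quietly wrote' is not a VP under these rules. The alternative S rule S → S Conj S likewise has no satisfying split.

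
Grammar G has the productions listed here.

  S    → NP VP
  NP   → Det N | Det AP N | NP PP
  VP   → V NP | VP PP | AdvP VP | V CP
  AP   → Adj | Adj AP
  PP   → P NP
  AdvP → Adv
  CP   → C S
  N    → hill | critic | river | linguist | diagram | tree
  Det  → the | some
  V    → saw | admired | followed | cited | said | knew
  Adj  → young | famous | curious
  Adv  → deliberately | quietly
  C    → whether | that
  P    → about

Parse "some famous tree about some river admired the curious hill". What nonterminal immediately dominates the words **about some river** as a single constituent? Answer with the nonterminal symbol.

PP

S
  NP
    NP
      Det: some
      AP
        Adj: famous
      N: tree
    PP
      P: about
      NP
        Det: some
        N: river
  VP
    V: admired
    NP
      Det: the
      AP
        Adj: curious
      N: hill
The span 'about some river' is the PP node built by PP → P NP.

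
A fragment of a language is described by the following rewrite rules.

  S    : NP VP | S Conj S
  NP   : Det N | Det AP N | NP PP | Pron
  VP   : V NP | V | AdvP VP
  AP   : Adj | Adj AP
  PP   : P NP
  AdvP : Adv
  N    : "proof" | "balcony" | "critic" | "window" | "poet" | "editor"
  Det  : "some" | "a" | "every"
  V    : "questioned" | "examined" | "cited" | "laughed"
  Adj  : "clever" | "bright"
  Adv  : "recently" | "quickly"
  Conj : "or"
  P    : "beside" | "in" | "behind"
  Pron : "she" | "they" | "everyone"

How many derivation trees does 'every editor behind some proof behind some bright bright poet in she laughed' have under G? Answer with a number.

Two of the 5 distinct bracketings:
[S [NP [NP [Det every] [N editor]] [PP [P behind] [NP [NP [Det some] [N proof]] [PP [P behind] [NP [NP [Det some] [AP [Adj bright] [AP [Adj bright]]] [N poet]] [PP [P in] [NP [Pron she]]]]]]]] [VP [V laughed]]]
[S [NP [NP [Det every] [N editor]] [PP [P behind] [NP [NP [NP [Det some] [N proof]] [PP [P behind] [NP [Det some] [AP [Adj bright] [AP [Adj bright]]] [N poet]]]] [PP [P in] [NP [Pron she]]]]]] [VP [V laughed]]]
The trees differ in how a recursive rule is bracketed over the same span.

5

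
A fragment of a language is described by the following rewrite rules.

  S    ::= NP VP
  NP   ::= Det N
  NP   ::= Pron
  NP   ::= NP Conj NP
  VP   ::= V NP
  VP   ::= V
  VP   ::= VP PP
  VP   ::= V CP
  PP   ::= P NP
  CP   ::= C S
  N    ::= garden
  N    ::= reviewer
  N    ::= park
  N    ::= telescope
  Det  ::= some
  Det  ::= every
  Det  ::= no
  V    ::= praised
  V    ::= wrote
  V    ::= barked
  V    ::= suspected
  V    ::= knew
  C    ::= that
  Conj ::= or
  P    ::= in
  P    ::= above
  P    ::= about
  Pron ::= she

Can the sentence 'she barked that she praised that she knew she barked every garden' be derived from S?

For S → NP VP, the only prefix that parses as NP is 'she', but the remainder 'barked that she praised that she knew she barked every garden' is not a VP under these rules.

Ungrammatical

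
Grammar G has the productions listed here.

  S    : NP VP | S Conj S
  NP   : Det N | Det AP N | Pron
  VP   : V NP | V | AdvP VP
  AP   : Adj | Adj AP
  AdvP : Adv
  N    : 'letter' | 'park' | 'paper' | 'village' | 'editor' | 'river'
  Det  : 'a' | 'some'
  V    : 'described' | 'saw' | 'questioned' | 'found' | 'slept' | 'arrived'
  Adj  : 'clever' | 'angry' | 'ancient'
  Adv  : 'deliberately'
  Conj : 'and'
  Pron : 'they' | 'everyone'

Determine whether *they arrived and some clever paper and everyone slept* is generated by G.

Ungrammatical

For S → NP VP, the only prefix that parses as NP is 'they', but the remainder 'arrived and some clever paper and everyone slept' is not a VP under these rules. The alternative S rule S → S Conj S likewise has no satisfying split.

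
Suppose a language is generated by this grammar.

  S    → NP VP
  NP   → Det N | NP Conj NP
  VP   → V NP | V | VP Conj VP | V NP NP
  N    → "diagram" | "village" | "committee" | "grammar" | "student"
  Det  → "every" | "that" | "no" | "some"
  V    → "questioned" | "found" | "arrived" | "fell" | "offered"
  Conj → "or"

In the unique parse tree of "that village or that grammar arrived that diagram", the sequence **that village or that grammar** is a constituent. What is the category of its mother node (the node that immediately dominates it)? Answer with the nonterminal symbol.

S
  NP
    NP
      Det: that
      N: village
    Conj: or
    NP
      Det: that
      N: grammar
  VP
    V: arrived
    NP
      Det: that
      N: diagram
The span 'that village or that grammar' is the NP node built by NP → NP Conj NP.
Its mother is the S built by S → NP VP.

S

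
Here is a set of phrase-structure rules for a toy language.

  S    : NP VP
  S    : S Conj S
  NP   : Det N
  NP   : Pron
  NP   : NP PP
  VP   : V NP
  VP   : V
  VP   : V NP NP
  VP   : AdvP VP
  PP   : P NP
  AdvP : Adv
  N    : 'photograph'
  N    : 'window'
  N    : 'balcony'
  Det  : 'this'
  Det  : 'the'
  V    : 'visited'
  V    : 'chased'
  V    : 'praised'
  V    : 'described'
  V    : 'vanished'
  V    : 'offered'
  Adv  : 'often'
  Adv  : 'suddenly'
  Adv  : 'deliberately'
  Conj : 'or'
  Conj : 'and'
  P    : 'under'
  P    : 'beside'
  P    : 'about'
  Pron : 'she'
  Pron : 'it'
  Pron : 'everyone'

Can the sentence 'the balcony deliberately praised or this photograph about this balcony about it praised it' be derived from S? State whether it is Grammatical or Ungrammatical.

Grammatical

[S [S [NP [Det the] [N balcony]] [VP [AdvP [Adv deliberately]] [VP [V praised]]]] [Conj or] [S [NP [NP [Det this] [N photograph]] [PP [P about] [NP [NP [Det this] [N balcony]] [PP [P about] [NP [Pron it]]]]]] [VP [V praised] [NP [Pron it]]]]]
Every word is introduced by a lexical rule and the phrasal rules combine the resulting categories into a single S.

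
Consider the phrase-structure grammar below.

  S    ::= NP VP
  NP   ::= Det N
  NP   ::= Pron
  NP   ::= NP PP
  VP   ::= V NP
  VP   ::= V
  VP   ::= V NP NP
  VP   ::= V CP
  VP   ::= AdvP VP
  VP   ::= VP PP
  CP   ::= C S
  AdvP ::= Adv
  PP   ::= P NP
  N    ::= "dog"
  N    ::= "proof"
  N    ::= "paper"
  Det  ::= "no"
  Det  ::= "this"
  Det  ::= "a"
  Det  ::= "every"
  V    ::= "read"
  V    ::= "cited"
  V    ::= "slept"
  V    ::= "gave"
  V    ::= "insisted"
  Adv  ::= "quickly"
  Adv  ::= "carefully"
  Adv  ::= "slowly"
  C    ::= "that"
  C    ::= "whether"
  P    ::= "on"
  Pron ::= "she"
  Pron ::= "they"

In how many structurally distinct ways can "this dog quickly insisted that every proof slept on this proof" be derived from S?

Two of the 3 distinct bracketings:
[S [NP [Det this] [N dog]] [VP [AdvP [Adv quickly]] [VP [V insisted] [CP [C that] [S [NP [Det every] [N proof]] [VP [VP [V slept]] [PP [P on] [NP [Det this] [N proof]]]]]]]]]
[S [NP [Det this] [N dog]] [VP [AdvP [Adv quickly]] [VP [VP [V insisted] [CP [C that] [S [NP [Det every] [N proof]] [VP [V slept]]]]] [PP [P on] [NP [Det this] [N proof]]]]]]
The trees differ in how a recursive rule is bracketed over the same span.

3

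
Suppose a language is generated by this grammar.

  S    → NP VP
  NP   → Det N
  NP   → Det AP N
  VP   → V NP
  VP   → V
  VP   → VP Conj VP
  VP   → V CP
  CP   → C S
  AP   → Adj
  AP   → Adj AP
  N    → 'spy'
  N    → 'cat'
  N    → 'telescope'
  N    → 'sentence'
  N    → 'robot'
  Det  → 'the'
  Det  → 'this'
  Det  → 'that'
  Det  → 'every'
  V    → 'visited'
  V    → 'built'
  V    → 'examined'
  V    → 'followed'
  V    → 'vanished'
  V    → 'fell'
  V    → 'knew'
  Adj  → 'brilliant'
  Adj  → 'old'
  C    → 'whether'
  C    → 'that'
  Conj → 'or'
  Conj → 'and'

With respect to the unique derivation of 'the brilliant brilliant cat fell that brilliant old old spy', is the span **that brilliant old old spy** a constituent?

[S [NP [Det the] [AP [Adj brilliant] [AP [Adj brilliant]]] [N cat]] [VP [V fell] [NP [Det that] [AP [Adj brilliant] [AP [Adj old] [AP [Adj old]]]] [N spy]]]]
The words 'that brilliant old old spy' are exhaustively dominated by a single NP node (built by NP → Det AP N), so they form a constituent.

Yes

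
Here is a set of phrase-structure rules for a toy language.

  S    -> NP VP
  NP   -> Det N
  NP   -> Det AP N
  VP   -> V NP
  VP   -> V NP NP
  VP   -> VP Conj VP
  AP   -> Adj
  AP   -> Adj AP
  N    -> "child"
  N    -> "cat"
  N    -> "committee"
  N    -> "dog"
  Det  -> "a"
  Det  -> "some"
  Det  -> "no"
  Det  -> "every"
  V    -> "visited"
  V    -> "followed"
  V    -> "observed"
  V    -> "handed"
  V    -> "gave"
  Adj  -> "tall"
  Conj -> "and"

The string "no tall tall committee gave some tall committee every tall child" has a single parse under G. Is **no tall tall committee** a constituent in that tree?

Yes

[S [NP [Det no] [AP [Adj tall] [AP [Adj tall]]] [N committee]] [VP [V gave] [NP [Det some] [AP [Adj tall]] [N committee]] [NP [Det every] [AP [Adj tall]] [N child]]]]
The words 'no tall tall committee' are exhaustively dominated by a single NP node (built by NP → Det AP N), so they form a constituent.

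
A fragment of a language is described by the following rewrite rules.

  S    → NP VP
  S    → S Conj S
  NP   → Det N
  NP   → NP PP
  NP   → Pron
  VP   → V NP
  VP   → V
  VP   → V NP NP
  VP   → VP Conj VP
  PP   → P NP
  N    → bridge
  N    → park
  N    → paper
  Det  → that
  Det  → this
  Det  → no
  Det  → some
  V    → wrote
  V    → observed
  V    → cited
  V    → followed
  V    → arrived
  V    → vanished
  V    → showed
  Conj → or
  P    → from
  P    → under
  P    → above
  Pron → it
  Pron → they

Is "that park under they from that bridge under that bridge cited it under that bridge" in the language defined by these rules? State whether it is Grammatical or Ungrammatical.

[S [NP [NP [Det that] [N park]] [PP [P under] [NP [NP [Pron they]] [PP [P from] [NP [NP [Det that] [N bridge]] [PP [P under] [NP [Det that] [N bridge]]]]]]]] [VP [V cited] [NP [NP [Pron it]] [PP [P under] [NP [Det that] [N bridge]]]]]]
The bracketing above is licensed at every node by one of the given productions, with S at the root.

Grammatical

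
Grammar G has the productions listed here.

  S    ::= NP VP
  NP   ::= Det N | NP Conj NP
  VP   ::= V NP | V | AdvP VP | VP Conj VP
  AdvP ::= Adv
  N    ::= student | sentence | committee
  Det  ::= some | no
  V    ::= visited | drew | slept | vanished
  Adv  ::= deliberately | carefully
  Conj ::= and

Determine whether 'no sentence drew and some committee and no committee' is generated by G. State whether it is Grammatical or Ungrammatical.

For S → NP VP, the only prefix that parses as NP is 'no sentence', but the remainder 'drew and some committee and no committee' is not a VP under these rules.

Ungrammatical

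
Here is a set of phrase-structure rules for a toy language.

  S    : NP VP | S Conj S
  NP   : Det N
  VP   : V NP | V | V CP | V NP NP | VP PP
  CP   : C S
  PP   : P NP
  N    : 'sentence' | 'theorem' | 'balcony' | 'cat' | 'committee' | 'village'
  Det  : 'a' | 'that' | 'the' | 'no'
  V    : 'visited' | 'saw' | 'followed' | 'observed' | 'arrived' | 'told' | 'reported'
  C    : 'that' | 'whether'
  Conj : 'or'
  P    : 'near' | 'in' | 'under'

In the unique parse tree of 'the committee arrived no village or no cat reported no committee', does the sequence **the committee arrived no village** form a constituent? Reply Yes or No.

Yes

[S [S [NP [Det the] [N committee]] [VP [V arrived] [NP [Det no] [N village]]]] [Conj or] [S [NP [Det no] [N cat]] [VP [V reported] [NP [Det no] [N committee]]]]]
The words 'the committee arrived no village' are exhaustively dominated by a single S node (built by S → NP VP), so they form a constituent.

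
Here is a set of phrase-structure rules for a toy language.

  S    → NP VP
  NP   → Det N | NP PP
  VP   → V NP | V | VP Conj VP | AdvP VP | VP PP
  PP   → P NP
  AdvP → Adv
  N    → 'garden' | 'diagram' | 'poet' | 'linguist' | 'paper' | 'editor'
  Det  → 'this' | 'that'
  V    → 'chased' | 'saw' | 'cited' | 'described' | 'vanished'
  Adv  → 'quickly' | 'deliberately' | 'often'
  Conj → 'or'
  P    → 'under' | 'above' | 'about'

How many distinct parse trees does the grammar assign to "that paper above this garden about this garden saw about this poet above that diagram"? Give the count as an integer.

Two of the 4 distinct bracketings:
[S [NP [NP [Det that] [N paper]] [PP [P above] [NP [NP [Det this] [N garden]] [PP [P about] [NP [Det this] [N garden]]]]]] [VP [VP [V saw]] [PP [P about] [NP [NP [Det this] [N poet]] [PP [P above] [NP [Det that] [N diagram]]]]]]]
[S [NP [NP [Det that] [N paper]] [PP [P above] [NP [NP [Det this] [N garden]] [PP [P about] [NP [Det this] [N garden]]]]]] [VP [VP [VP [V saw]] [PP [P about] [NP [Det this] [N poet]]]] [PP [P above] [NP [Det that] [N diagram]]]]]
The trees differ in how a recursive rule is bracketed over the same span.

4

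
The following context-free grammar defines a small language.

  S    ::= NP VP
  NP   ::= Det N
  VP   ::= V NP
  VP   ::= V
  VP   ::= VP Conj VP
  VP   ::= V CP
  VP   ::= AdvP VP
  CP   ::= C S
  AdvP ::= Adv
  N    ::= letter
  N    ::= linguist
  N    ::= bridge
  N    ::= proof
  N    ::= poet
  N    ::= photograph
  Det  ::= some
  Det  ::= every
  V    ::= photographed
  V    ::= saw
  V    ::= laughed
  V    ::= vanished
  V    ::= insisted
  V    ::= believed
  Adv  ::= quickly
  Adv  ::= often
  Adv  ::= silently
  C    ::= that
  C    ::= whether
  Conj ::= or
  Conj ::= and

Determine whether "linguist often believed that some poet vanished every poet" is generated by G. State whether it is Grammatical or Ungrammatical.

For S → NP VP, no prefix of the string parses as an NP.

Ungrammatical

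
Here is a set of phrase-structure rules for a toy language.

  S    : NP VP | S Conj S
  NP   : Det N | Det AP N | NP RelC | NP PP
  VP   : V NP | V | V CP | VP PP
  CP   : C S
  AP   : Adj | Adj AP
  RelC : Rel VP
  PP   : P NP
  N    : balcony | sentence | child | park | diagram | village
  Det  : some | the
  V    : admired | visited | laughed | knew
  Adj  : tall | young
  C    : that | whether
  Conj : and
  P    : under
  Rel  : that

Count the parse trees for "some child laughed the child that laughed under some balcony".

3

Two of the 3 distinct bracketings:
[S [NP [Det some] [N child]] [VP [V laughed] [NP [NP [Det the] [N child]] [RelC [Rel that] [VP [VP [V laughed]] [PP [P under] [NP [Det some] [N balcony]]]]]]]]
[S [NP [Det some] [N child]] [VP [V laughed] [NP [NP [NP [Det the] [N child]] [RelC [Rel that] [VP [V laughed]]]] [PP [P under] [NP [Det some] [N balcony]]]]]]
The difference turns on whether NP → NP PP is used at the relevant span, versus an alternative expansion of NP.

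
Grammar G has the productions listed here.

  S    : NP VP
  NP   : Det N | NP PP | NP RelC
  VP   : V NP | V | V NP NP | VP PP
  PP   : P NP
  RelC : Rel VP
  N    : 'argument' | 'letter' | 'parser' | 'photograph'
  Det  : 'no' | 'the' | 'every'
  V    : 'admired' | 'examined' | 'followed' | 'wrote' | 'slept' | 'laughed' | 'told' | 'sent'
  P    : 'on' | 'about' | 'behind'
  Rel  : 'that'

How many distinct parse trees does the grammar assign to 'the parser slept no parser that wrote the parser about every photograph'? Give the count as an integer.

Two of the 6 distinct bracketings:
[S [NP [Det the] [N parser]] [VP [V slept] [NP [NP [NP [Det no] [N parser]] [RelC [Rel that] [VP [V wrote] [NP [Det the] [N parser]]]]] [PP [P about] [NP [Det every] [N photograph]]]]]]
[S [NP [Det the] [N parser]] [VP [V slept] [NP [NP [Det no] [N parser]] [RelC [Rel that] [VP [V wrote] [NP [NP [Det the] [N parser]] [PP [P about] [NP [Det every] [N photograph]]]]]]]]]
The trees differ in how a recursive rule is bracketed over the same span.

6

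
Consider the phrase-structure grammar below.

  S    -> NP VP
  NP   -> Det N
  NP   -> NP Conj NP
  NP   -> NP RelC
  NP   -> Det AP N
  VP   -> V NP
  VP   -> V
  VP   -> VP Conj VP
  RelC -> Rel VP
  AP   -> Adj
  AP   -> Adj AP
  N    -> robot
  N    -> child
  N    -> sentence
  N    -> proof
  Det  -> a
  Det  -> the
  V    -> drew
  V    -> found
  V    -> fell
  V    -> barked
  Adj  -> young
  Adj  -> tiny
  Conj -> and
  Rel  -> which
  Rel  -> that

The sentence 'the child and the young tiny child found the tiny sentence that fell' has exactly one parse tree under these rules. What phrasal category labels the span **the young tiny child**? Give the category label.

[S [NP [NP [Det the] [N child]] [Conj and] [NP [Det the] [AP [Adj young] [AP [Adj tiny]]] [N child]]] [VP [V found] [NP [NP [Det the] [AP [Adj tiny]] [N sentence]] [RelC [Rel that] [VP [V fell]]]]]]
The span 'the young tiny child' is the NP node built by NP → Det AP N.

NP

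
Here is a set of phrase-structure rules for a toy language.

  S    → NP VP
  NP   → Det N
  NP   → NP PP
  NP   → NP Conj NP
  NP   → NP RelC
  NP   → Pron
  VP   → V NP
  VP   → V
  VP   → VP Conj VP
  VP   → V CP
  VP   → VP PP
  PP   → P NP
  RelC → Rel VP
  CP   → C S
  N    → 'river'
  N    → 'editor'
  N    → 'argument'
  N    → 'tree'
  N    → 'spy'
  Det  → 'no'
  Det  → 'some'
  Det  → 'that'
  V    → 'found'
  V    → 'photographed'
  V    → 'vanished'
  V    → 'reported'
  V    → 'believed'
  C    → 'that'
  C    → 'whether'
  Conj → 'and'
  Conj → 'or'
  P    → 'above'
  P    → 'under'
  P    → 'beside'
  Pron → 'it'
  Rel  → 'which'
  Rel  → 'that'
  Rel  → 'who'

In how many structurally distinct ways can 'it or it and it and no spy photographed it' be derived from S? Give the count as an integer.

5

Two of the 5 distinct bracketings:
[S [NP [NP [Pron it]] [Conj or] [NP [NP [Pron it]] [Conj and] [NP [NP [Pron it]] [Conj and] [NP [Det no] [N spy]]]]] [VP [V photographed] [NP [Pron it]]]]
[S [NP [NP [Pron it]] [Conj or] [NP [NP [NP [Pron it]] [Conj and] [NP [Pron it]]] [Conj and] [NP [Det no] [N spy]]]] [VP [V photographed] [NP [Pron it]]]]
The trees differ in how a recursive rule is bracketed over the same span.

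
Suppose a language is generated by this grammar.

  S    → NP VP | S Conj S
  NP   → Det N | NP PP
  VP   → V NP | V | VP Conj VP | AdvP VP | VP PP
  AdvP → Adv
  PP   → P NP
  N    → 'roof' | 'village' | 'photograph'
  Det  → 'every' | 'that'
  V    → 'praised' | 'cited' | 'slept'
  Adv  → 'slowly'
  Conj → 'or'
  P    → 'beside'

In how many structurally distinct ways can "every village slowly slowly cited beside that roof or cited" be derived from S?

6

Two of the 6 distinct bracketings:
[S [NP [Det every] [N village]] [VP [VP [AdvP [Adv slowly]] [VP [AdvP [Adv slowly]] [VP [VP [V cited]] [PP [P beside] [NP [Det that] [N roof]]]]]] [Conj or] [VP [V cited]]]]
[S [NP [Det every] [N village]] [VP [VP [AdvP [Adv slowly]] [VP [VP [AdvP [Adv slowly]] [VP [V cited]]] [PP [P beside] [NP [Det that] [N roof]]]]] [Conj or] [VP [V cited]]]]
The trees differ in how a recursive rule is bracketed over the same span.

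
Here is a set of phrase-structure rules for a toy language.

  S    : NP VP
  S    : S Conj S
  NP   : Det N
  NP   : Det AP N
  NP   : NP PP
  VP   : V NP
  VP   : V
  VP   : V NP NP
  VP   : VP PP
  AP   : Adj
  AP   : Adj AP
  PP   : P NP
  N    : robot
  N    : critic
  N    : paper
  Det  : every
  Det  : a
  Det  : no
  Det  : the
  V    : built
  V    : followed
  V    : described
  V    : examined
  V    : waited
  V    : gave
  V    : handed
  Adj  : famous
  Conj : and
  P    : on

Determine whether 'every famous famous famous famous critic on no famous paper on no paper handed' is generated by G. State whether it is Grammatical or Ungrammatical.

Grammatical

S
  NP
    NP
      Det: every
      AP
        Adj: famous
        AP
          Adj: famous
          AP
            Adj: famous
            AP
              Adj: famous
      N: critic
    PP
      P: on
      NP
        NP
          Det: no
          AP
            Adj: famous
          N: paper
        PP
          P: on
          NP
            Det: no
            N: paper
  VP
    V: handed
Each bracket corresponds to one application of a listed rule, so the string is derivable from S.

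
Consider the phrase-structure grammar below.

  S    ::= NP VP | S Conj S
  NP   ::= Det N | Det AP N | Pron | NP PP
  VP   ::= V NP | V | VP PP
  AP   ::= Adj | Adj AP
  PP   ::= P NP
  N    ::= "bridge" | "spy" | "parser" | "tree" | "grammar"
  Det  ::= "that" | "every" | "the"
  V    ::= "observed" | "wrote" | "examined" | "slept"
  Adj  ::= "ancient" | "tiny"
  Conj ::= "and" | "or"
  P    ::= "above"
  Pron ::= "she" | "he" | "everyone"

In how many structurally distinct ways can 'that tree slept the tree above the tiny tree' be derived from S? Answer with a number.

The two bracketings:
[S [NP [Det that] [N tree]] [VP [V slept] [NP [NP [Det the] [N tree]] [PP [P above] [NP [Det the] [AP [Adj tiny]] [N tree]]]]]]
[S [NP [Det that] [N tree]] [VP [VP [V slept] [NP [Det the] [N tree]]] [PP [P above] [NP [Det the] [AP [Adj tiny]] [N tree]]]]]
The difference turns on whether NP → NP PP is used at the relevant span, versus an alternative expansion of NP.

2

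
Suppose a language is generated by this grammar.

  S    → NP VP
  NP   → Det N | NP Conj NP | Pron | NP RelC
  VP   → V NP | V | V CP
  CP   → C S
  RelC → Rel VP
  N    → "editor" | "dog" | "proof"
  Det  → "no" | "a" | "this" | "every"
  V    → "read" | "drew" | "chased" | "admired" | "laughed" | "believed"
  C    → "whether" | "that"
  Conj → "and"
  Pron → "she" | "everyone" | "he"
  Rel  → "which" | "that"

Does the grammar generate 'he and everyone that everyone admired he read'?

Ungrammatical

For S → NP VP, every NP-prefix leaves a non-VP remainder: after 'he' the remainder is not a VP; after 'he and everyone' the remainder is not a VP.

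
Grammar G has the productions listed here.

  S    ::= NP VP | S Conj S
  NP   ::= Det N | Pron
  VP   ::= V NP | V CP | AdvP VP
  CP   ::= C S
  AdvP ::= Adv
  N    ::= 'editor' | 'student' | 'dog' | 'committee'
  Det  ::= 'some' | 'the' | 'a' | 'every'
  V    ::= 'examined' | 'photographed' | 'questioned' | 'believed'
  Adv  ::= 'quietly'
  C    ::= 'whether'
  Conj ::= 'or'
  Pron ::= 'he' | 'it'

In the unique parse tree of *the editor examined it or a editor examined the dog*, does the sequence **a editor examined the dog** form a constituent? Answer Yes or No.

[S [S [NP [Det the] [N editor]] [VP [V examined] [NP [Pron it]]]] [Conj or] [S [NP [Det a] [N editor]] [VP [V examined] [NP [Det the] [N dog]]]]]
The words 'a editor examined the dog' are exhaustively dominated by a single S node (built by S → NP VP), so they form a constituent.

Yes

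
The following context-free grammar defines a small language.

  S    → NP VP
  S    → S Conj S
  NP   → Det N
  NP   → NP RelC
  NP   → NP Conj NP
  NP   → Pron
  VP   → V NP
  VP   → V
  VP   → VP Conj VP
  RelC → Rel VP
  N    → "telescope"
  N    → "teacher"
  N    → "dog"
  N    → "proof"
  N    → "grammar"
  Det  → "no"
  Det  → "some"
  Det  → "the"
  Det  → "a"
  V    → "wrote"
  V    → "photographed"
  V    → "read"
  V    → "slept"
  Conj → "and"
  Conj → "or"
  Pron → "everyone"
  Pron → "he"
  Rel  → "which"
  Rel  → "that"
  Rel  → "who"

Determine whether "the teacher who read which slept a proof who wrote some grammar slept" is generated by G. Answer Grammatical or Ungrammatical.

S
  NP
    NP
      NP
        Det: the
        N: teacher
      RelC
        Rel: who
        VP
          V: read
    RelC
      Rel: which
      VP
        V: slept
        NP
          NP
            Det: a
            N: proof
          RelC
            Rel: who
            VP
              V: wrote
              NP
                Det: some
                N: grammar
  VP
    V: slept
The bracketing above is licensed at every node by one of the given productions, with S at the root.

Grammatical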